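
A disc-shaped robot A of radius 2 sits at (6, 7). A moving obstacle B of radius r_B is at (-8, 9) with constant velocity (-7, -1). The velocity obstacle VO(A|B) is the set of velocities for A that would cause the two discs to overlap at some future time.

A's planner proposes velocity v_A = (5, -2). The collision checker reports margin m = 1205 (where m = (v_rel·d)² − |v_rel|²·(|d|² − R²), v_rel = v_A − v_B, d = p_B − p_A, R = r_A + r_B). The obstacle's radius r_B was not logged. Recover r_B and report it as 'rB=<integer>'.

m = 1205
d = (-14, 2);  v_rel = (12, -1),  |v_rel|² = 145
v_rel×d = (12)·(2) − (-1)·(-14) = 10
since m = R²·145 − 10²:  R² = (100 + 1205) / 145 = 9
R = √9 = 3  ⇒  r_B = 3 − 2 = 1

rB=1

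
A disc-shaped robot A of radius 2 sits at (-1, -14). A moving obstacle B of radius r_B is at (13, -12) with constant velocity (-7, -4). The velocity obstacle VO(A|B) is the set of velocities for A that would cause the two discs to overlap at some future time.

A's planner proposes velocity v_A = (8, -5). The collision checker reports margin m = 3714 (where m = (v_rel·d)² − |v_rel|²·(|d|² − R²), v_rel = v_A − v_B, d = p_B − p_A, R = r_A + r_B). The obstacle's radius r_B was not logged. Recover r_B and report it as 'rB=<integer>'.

m = 3714
d = (14, 2);  v_rel = (15, -1),  |v_rel|² = 226
v_rel×d = (15)·(2) − (-1)·(14) = 44
since m = R²·226 − 44²:  R² = (1936 + 3714) / 226 = 25
R = √25 = 5  ⇒  r_B = 5 − 2 = 3

rB=3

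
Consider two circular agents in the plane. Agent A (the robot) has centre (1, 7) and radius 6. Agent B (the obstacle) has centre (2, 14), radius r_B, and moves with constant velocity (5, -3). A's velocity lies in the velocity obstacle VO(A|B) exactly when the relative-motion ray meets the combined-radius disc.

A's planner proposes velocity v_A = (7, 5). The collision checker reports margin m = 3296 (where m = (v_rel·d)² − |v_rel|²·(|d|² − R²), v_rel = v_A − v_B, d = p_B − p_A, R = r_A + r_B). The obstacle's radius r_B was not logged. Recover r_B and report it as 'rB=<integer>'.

m = 3296
d = (1, 7);  v_rel = (2, 8),  |v_rel|² = 68
v_rel×d = (2)·(7) − (8)·(1) = 6
since m = R²·68 − 6²:  R² = (36 + 3296) / 68 = 49
R = √49 = 7  ⇒  r_B = 7 − 6 = 1

rB=1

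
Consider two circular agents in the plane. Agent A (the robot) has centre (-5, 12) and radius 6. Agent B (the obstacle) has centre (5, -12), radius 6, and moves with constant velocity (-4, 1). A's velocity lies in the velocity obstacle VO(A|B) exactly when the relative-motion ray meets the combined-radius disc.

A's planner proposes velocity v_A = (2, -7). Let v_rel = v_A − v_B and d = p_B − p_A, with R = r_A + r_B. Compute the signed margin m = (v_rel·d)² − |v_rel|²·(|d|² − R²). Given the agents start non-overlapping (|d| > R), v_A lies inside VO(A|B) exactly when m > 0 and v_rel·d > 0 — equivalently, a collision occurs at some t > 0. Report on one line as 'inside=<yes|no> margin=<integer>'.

d = (10, -24),  |d|² = 676;  R = 6+6 = 12,  c = 676−12² = 532
v_rel = (6, -8),  |v_rel|² = 100;  v_rel·d = (6)·(10) + (-8)·(-24) = 252
100·t² − 504·t + 532 = 0  ⇒  m = 252² − 100·532 = 10304
m = 10304 > 0,  v_rel·d = 252 > 0  ⇒  inside

inside=yes margin=10304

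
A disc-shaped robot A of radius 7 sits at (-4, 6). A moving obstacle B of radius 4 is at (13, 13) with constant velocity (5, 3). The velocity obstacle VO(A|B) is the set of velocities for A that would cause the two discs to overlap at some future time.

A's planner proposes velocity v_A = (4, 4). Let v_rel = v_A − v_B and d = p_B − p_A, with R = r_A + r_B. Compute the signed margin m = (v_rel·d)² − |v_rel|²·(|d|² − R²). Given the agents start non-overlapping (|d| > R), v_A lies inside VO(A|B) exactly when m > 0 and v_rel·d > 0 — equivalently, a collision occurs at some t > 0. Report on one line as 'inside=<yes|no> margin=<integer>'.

d = (17, 7),  |d|² = 338;  R = 7+4 = 11,  c = 338−11² = 217
v_rel = (-1, 1),  |v_rel|² = 2;  v_rel·d = (-1)·(17) + (1)·(7) = -10
2·t² + 20·t + 217 = 0  ⇒  m = (-10)² − 2·217 = -334
m = -334 < 0,  v_rel·d = -10 < 0  ⇒  outside

inside=no margin=-334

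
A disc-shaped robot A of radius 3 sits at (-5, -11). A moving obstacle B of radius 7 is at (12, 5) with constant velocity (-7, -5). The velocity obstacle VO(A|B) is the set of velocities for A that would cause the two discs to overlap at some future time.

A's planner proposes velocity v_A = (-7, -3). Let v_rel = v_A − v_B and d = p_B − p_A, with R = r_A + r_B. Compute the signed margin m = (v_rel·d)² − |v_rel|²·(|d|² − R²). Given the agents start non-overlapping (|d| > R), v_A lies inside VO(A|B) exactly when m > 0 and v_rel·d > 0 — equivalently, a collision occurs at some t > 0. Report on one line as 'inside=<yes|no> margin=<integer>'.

d = (17, 16),  |d|² = 545;  R = 3+7 = 10,  c = 545−10² = 445
v_rel = (0, 2),  |v_rel|² = 4;  v_rel·d = (0)·(17) + (2)·(16) = 32
4·t² − 64·t + 445 = 0  ⇒  m = 32² − 4·445 = -756
m = -756 < 0,  v_rel·d = 32 > 0  ⇒  outside

inside=no margin=-756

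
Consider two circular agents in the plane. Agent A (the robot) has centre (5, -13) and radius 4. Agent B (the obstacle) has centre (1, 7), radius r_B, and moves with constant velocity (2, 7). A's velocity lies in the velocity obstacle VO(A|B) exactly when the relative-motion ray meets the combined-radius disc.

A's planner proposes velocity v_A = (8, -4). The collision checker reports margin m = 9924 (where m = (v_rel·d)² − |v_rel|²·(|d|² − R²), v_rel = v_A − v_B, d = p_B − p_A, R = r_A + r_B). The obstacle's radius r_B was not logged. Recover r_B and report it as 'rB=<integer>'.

m = 9924
d = (-4, 20);  v_rel = (6, -11),  |v_rel|² = 157
v_rel×d = (6)·(20) − (-11)·(-4) = 76
since m = R²·157 − 76²:  R² = (5776 + 9924) / 157 = 100
R = √100 = 10  ⇒  r_B = 10 − 4 = 6

rB=6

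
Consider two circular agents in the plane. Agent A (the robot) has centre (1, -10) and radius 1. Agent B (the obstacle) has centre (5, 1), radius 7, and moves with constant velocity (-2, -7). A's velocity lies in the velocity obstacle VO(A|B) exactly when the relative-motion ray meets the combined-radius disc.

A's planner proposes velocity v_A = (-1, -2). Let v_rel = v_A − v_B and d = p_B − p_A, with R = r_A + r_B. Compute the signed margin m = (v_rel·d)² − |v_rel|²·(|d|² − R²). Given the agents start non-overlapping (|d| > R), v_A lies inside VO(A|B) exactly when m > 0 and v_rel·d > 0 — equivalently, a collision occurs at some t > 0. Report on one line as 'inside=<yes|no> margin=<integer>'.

d = (4, 11),  |d|² = 137;  R = 1+7 = 8,  c = 137−8² = 73
v_rel = (1, 5),  |v_rel|² = 26;  v_rel·d = (1)·(4) + (5)·(11) = 59
26·t² − 118·t + 73 = 0  ⇒  m = 59² − 26·73 = 1583
m = 1583 > 0,  v_rel·d = 59 > 0  ⇒  inside

inside=yes margin=1583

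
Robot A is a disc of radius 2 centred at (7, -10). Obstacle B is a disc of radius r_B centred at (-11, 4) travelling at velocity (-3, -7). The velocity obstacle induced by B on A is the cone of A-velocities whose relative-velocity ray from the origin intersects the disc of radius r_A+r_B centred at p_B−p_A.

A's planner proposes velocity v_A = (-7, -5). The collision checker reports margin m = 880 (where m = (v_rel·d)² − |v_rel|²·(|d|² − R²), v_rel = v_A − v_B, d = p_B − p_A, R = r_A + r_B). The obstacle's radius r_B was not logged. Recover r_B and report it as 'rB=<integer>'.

m = 880
d = (-18, 14);  v_rel = (-4, 2),  |v_rel|² = 20
v_rel×d = (-4)·(14) − (2)·(-18) = -20
since m = R²·20 − (-20)²:  R² = (400 + 880) / 20 = 64
R = √64 = 8  ⇒  r_B = 8 − 2 = 6

rB=6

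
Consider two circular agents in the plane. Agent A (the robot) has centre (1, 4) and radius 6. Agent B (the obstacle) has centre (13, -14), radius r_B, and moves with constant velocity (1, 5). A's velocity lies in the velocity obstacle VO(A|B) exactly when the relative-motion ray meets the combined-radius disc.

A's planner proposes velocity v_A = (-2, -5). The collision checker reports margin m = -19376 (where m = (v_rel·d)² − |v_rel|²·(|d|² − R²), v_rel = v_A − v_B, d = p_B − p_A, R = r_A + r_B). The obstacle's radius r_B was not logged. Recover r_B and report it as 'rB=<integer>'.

m = -19376
d = (12, -18);  v_rel = (-3, -10),  |v_rel|² = 109
v_rel×d = (-3)·(-18) − (-10)·(12) = 174
since m = R²·109 − 174²:  R² = (30276 + -19376) / 109 = 100
R = √100 = 10  ⇒  r_B = 10 − 6 = 4

rB=4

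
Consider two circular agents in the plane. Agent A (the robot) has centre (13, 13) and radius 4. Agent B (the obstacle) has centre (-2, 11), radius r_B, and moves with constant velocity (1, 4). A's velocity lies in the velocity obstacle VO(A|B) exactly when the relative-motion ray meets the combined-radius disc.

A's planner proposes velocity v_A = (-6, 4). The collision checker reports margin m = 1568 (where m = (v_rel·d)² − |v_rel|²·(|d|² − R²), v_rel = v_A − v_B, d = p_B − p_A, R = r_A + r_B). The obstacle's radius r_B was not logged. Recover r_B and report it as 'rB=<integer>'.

m = 1568
d = (-15, -2);  v_rel = (-7, 0),  |v_rel|² = 49
v_rel×d = (-7)·(-2) − (0)·(-15) = 14
since m = R²·49 − 14²:  R² = (196 + 1568) / 49 = 36
R = √36 = 6  ⇒  r_B = 6 − 4 = 2

rB=2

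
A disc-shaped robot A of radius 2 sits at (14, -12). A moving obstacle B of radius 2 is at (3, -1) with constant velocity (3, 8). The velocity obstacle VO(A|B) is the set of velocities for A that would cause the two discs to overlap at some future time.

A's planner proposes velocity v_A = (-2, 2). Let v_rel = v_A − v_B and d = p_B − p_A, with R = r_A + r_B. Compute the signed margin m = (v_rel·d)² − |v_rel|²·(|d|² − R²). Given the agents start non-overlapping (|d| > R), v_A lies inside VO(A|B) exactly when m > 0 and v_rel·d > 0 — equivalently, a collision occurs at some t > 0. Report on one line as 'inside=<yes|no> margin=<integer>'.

d = (-11, 11),  |d|² = 242;  R = 2+2 = 4,  c = 242−4² = 226
v_rel = (-5, -6),  |v_rel|² = 61;  v_rel·d = (-5)·(-11) + (-6)·(11) = -11
61·t² + 22·t + 226 = 0  ⇒  m = (-11)² − 61·226 = -13665
m = -13665 < 0,  v_rel·d = -11 < 0  ⇒  outside

inside=no margin=-13665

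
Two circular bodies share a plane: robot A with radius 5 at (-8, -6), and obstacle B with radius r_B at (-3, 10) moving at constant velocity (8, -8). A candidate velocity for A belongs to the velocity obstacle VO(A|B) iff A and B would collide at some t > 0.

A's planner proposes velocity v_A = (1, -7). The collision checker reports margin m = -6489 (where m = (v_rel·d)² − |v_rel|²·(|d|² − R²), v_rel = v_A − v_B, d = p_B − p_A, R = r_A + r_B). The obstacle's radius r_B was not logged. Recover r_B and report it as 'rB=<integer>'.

m = -6489
d = (5, 16);  v_rel = (-7, 1),  |v_rel|² = 50
v_rel×d = (-7)·(16) − (1)·(5) = -117
since m = R²·50 − (-117)²:  R² = (13689 + -6489) / 50 = 144
R = √144 = 12  ⇒  r_B = 12 − 5 = 7

rB=7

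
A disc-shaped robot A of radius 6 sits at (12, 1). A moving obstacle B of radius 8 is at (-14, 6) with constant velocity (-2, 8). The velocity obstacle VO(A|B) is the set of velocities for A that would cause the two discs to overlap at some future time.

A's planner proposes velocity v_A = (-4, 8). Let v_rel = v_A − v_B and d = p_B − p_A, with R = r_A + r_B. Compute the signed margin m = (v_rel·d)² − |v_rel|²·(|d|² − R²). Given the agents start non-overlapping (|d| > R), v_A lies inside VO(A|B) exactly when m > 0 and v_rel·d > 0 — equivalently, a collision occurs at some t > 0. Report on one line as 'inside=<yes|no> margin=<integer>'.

d = (-26, 5),  |d|² = 701;  R = 6+8 = 14,  c = 701−14² = 505
v_rel = (-2, 0),  |v_rel|² = 4;  v_rel·d = (-2)·(-26) + (0)·(5) = 52
4·t² − 104·t + 505 = 0  ⇒  m = 52² − 4·505 = 684
m = 684 > 0,  v_rel·d = 52 > 0  ⇒  inside

inside=yes margin=684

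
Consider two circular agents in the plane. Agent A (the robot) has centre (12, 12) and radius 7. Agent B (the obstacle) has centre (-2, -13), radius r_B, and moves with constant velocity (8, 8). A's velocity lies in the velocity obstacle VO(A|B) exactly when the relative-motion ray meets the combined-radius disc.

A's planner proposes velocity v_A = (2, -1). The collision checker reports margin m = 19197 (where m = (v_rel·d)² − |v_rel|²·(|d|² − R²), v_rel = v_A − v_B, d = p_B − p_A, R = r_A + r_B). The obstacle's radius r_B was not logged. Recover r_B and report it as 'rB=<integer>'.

m = 19197
d = (-14, -25);  v_rel = (-6, -9),  |v_rel|² = 117
v_rel×d = (-6)·(-25) − (-9)·(-14) = 24
since m = R²·117 − 24²:  R² = (576 + 19197) / 117 = 169
R = √169 = 13  ⇒  r_B = 13 − 7 = 6

rB=6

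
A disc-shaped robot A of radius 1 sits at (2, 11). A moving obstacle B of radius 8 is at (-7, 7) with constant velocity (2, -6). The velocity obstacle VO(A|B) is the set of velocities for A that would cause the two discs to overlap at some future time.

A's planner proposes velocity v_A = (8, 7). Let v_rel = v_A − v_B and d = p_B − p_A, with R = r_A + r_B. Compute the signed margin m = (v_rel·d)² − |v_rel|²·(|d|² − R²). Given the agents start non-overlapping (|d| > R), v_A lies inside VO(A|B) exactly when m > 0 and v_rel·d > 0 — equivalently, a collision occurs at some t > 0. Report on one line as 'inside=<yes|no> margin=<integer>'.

d = (-9, -4),  |d|² = 97;  R = 1+8 = 9,  c = 97−9² = 16
v_rel = (6, 13),  |v_rel|² = 205;  v_rel·d = (6)·(-9) + (13)·(-4) = -106
205·t² + 212·t + 16 = 0  ⇒  m = (-106)² − 205·16 = 7956
m = 7956 > 0,  v_rel·d = -106 < 0  ⇒  outside

inside=no margin=7956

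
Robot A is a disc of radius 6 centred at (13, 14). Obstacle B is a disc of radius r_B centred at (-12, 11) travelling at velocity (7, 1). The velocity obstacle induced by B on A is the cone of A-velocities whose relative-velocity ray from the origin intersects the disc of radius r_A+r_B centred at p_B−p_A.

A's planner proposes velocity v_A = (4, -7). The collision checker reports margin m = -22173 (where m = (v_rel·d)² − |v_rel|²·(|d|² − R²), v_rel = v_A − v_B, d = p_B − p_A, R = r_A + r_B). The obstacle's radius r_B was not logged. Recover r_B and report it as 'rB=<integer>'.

m = -22173
d = (-25, -3);  v_rel = (-3, -8),  |v_rel|² = 73
v_rel×d = (-3)·(-3) − (-8)·(-25) = -191
since m = R²·73 − (-191)²:  R² = (36481 + -22173) / 73 = 196
R = √196 = 14  ⇒  r_B = 14 − 6 = 8

rB=8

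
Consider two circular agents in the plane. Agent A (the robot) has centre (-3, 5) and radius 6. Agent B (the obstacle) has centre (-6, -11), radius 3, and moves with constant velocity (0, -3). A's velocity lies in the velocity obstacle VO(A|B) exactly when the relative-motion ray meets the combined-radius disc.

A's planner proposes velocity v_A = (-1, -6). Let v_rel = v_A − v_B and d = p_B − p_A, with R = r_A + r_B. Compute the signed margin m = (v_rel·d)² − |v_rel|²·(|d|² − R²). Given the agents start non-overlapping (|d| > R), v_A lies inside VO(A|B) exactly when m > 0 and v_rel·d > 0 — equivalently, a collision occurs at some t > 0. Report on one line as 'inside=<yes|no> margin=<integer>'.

d = (-3, -16),  |d|² = 265;  R = 6+3 = 9,  c = 265−9² = 184
v_rel = (-1, -3),  |v_rel|² = 10;  v_rel·d = (-1)·(-3) + (-3)·(-16) = 51
10·t² − 102·t + 184 = 0  ⇒  m = 51² − 10·184 = 761
m = 761 > 0,  v_rel·d = 51 > 0  ⇒  inside

inside=yes margin=761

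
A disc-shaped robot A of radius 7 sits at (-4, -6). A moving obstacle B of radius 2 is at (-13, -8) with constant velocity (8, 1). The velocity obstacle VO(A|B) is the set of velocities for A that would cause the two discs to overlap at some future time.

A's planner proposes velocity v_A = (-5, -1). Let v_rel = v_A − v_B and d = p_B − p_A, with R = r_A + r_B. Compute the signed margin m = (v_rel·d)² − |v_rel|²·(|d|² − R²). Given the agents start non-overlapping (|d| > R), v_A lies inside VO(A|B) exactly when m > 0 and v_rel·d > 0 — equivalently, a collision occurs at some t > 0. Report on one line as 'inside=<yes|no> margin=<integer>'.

d = (-9, -2),  |d|² = 85;  R = 7+2 = 9,  c = 85−9² = 4
v_rel = (-13, -2),  |v_rel|² = 173;  v_rel·d = (-13)·(-9) + (-2)·(-2) = 121
173·t² − 242·t + 4 = 0  ⇒  m = 121² − 173·4 = 13949
m = 13949 > 0,  v_rel·d = 121 > 0  ⇒  inside

inside=yes margin=13949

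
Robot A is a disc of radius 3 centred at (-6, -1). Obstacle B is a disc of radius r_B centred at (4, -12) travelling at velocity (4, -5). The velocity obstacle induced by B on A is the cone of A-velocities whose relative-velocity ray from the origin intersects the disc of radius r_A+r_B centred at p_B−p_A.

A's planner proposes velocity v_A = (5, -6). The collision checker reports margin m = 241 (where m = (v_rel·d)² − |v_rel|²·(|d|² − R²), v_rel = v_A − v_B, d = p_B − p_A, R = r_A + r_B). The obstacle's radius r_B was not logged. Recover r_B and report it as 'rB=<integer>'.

m = 241
d = (10, -11);  v_rel = (1, -1),  |v_rel|² = 2
v_rel×d = (1)·(-11) − (-1)·(10) = -1
since m = R²·2 − (-1)²:  R² = (1 + 241) / 2 = 121
R = √121 = 11  ⇒  r_B = 11 − 3 = 8

rB=8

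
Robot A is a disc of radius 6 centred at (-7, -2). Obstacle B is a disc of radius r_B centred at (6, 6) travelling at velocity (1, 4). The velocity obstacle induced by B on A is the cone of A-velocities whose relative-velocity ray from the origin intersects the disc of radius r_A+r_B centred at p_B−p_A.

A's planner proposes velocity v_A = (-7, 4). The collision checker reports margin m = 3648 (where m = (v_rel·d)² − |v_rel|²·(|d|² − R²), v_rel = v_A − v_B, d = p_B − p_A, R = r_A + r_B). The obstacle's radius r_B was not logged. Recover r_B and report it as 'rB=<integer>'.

m = 3648
d = (13, 8);  v_rel = (-8, 0),  |v_rel|² = 64
v_rel×d = (-8)·(8) − (0)·(13) = -64
since m = R²·64 − (-64)²:  R² = (4096 + 3648) / 64 = 121
R = √121 = 11  ⇒  r_B = 11 − 6 = 5

rB=5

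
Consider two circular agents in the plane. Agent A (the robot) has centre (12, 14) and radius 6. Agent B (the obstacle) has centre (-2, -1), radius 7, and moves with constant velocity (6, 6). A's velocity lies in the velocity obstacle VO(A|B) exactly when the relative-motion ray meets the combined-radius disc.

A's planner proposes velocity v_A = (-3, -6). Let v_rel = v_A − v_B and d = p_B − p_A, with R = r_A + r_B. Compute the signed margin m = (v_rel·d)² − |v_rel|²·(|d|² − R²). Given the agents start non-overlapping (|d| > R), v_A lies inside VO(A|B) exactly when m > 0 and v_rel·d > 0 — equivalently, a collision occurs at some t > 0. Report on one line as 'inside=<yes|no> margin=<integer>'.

d = (-14, -15),  |d|² = 421;  R = 6+7 = 13,  c = 421−13² = 252
v_rel = (-9, -12),  |v_rel|² = 225;  v_rel·d = (-9)·(-14) + (-12)·(-15) = 306
225·t² − 612·t + 252 = 0  ⇒  m = 306² − 225·252 = 36936
m = 36936 > 0,  v_rel·d = 306 > 0  ⇒  inside

inside=yes margin=36936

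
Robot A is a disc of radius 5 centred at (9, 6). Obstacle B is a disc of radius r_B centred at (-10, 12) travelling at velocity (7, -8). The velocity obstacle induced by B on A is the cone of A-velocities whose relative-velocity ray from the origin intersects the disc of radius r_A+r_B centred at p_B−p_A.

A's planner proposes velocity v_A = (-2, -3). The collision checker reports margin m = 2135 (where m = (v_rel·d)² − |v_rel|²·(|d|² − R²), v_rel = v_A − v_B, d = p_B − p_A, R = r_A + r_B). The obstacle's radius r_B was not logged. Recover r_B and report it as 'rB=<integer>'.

m = 2135
d = (-19, 6);  v_rel = (-9, 5),  |v_rel|² = 106
v_rel×d = (-9)·(6) − (5)·(-19) = 41
since m = R²·106 − 41²:  R² = (1681 + 2135) / 106 = 36
R = √36 = 6  ⇒  r_B = 6 − 5 = 1

rB=1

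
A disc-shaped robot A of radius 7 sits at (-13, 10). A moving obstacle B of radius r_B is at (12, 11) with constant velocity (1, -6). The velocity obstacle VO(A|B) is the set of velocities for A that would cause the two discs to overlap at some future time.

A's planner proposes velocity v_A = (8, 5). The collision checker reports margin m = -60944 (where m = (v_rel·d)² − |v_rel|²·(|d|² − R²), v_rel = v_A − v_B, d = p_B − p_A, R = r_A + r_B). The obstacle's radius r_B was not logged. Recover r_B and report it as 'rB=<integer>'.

m = -60944
d = (25, 1);  v_rel = (7, 11),  |v_rel|² = 170
v_rel×d = (7)·(1) − (11)·(25) = -268
since m = R²·170 − (-268)²:  R² = (71824 + -60944) / 170 = 64
R = √64 = 8  ⇒  r_B = 8 − 7 = 1

rB=1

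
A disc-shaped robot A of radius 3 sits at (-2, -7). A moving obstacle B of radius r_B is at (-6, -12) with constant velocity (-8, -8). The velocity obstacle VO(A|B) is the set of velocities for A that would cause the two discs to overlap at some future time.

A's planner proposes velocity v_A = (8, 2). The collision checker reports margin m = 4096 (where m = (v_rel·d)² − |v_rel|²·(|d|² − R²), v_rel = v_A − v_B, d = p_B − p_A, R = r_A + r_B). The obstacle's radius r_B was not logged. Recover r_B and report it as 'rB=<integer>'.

m = 4096
d = (-4, -5);  v_rel = (16, 10),  |v_rel|² = 356
v_rel×d = (16)·(-5) − (10)·(-4) = -40
since m = R²·356 − (-40)²:  R² = (1600 + 4096) / 356 = 16
R = √16 = 4  ⇒  r_B = 4 − 3 = 1

rB=1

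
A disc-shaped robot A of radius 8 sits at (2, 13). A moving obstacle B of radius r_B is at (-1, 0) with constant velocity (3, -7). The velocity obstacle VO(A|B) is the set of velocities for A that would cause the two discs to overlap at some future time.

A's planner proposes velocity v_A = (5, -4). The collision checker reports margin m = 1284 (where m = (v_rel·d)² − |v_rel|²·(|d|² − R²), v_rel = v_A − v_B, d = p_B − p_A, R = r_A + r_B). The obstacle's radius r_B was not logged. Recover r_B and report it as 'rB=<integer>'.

m = 1284
d = (-3, -13);  v_rel = (2, 3),  |v_rel|² = 13
v_rel×d = (2)·(-13) − (3)·(-3) = -17
since m = R²·13 − (-17)²:  R² = (289 + 1284) / 13 = 121
R = √121 = 11  ⇒  r_B = 11 − 8 = 3

rB=3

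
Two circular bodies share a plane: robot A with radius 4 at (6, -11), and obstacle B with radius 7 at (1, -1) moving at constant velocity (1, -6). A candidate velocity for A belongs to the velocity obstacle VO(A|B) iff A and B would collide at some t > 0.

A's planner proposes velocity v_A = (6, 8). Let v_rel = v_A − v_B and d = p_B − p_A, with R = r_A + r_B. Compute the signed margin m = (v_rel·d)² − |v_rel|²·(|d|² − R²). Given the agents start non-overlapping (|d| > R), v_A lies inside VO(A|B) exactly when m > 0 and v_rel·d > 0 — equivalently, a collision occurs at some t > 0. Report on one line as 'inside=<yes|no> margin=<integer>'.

d = (-5, 10),  |d|² = 125;  R = 4+7 = 11,  c = 125−11² = 4
v_rel = (5, 14),  |v_rel|² = 221;  v_rel·d = (5)·(-5) + (14)·(10) = 115
221·t² − 230·t + 4 = 0  ⇒  m = 115² − 221·4 = 12341
m = 12341 > 0,  v_rel·d = 115 > 0  ⇒  inside

inside=yes margin=12341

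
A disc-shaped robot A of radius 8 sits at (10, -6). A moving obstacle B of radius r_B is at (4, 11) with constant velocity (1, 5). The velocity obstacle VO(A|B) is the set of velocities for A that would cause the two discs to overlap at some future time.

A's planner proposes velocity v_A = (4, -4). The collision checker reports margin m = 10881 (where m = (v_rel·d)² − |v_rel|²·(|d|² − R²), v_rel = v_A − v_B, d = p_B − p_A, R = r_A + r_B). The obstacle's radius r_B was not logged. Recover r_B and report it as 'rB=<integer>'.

m = 10881
d = (-6, 17);  v_rel = (3, -9),  |v_rel|² = 90
v_rel×d = (3)·(17) − (-9)·(-6) = -3
since m = R²·90 − (-3)²:  R² = (9 + 10881) / 90 = 121
R = √121 = 11  ⇒  r_B = 11 − 8 = 3

rB=3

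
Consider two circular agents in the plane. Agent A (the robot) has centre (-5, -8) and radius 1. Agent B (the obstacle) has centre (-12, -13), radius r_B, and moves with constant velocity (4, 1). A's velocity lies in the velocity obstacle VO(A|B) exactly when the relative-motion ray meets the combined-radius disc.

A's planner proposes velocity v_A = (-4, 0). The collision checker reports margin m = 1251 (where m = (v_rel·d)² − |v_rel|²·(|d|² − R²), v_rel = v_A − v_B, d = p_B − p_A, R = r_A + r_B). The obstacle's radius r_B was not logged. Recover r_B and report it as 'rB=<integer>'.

m = 1251
d = (-7, -5);  v_rel = (-8, -1),  |v_rel|² = 65
v_rel×d = (-8)·(-5) − (-1)·(-7) = 33
since m = R²·65 − 33²:  R² = (1089 + 1251) / 65 = 36
R = √36 = 6  ⇒  r_B = 6 − 1 = 5

rB=5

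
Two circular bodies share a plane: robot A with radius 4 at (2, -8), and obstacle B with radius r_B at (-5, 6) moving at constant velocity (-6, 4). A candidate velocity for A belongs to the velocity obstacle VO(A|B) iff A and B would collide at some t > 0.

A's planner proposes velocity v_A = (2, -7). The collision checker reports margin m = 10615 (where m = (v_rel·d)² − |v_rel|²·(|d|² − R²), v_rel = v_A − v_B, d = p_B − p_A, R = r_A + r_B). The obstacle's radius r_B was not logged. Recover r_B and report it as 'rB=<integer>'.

m = 10615
d = (-7, 14);  v_rel = (8, -11),  |v_rel|² = 185
v_rel×d = (8)·(14) − (-11)·(-7) = 35
since m = R²·185 − 35²:  R² = (1225 + 10615) / 185 = 64
R = √64 = 8  ⇒  r_B = 8 − 4 = 4

rB=4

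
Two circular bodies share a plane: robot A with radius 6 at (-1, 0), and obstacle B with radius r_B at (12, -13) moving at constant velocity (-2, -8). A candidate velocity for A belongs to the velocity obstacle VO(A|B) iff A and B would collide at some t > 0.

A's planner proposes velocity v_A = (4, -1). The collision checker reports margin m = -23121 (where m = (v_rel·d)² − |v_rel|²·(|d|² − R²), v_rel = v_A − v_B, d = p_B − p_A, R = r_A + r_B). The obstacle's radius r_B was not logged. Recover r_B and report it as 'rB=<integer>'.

m = -23121
d = (13, -13);  v_rel = (6, 7),  |v_rel|² = 85
v_rel×d = (6)·(-13) − (7)·(13) = -169
since m = R²·85 − (-169)²:  R² = (28561 + -23121) / 85 = 64
R = √64 = 8  ⇒  r_B = 8 − 6 = 2

rB=2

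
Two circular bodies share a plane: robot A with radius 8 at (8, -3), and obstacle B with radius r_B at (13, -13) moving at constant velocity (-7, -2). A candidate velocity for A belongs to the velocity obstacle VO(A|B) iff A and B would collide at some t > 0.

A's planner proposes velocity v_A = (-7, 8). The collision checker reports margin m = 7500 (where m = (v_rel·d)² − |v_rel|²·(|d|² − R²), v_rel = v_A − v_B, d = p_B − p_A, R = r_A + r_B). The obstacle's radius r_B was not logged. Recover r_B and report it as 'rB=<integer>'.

m = 7500
d = (5, -10);  v_rel = (0, 10),  |v_rel|² = 100
v_rel×d = (0)·(-10) − (10)·(5) = -50
since m = R²·100 − (-50)²:  R² = (2500 + 7500) / 100 = 100
R = √100 = 10  ⇒  r_B = 10 − 8 = 2

rB=2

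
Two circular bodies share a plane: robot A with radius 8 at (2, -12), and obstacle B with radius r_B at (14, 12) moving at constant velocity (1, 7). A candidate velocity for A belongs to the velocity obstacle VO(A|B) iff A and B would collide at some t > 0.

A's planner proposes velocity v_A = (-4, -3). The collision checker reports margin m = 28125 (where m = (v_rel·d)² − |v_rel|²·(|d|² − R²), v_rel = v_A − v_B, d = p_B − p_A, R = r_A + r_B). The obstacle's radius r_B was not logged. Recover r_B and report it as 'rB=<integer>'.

m = 28125
d = (12, 24);  v_rel = (-5, -10),  |v_rel|² = 125
v_rel×d = (-5)·(24) − (-10)·(12) = 0
since m = R²·125 − 0²:  R² = (0 + 28125) / 125 = 225
R = √225 = 15  ⇒  r_B = 15 − 8 = 7

rB=7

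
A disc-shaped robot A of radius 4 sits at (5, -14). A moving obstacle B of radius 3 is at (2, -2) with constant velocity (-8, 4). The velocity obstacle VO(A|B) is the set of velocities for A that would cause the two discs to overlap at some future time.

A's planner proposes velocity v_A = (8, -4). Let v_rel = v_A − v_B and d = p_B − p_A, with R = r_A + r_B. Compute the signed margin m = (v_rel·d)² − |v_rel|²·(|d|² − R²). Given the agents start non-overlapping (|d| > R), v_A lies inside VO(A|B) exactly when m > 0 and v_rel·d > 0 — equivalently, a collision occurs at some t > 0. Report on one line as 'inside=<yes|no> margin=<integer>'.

d = (-3, 12),  |d|² = 153;  R = 4+3 = 7,  c = 153−7² = 104
v_rel = (16, -8),  |v_rel|² = 320;  v_rel·d = (16)·(-3) + (-8)·(12) = -144
320·t² + 288·t + 104 = 0  ⇒  m = (-144)² − 320·104 = -12544
m = -12544 < 0,  v_rel·d = -144 < 0  ⇒  outside

inside=no margin=-12544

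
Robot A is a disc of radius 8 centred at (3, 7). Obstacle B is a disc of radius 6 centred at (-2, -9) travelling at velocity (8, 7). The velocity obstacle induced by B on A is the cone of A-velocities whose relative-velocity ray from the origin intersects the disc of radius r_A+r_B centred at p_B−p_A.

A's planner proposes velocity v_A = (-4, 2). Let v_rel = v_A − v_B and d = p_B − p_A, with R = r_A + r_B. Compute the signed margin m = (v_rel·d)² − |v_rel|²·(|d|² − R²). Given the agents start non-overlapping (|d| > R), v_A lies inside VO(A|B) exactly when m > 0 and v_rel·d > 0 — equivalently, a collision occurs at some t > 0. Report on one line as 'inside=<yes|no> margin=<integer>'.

d = (-5, -16),  |d|² = 281;  R = 8+6 = 14,  c = 281−14² = 85
v_rel = (-12, -5),  |v_rel|² = 169;  v_rel·d = (-12)·(-5) + (-5)·(-16) = 140
169·t² − 280·t + 85 = 0  ⇒  m = 140² − 169·85 = 5235
m = 5235 > 0,  v_rel·d = 140 > 0  ⇒  inside

inside=yes margin=5235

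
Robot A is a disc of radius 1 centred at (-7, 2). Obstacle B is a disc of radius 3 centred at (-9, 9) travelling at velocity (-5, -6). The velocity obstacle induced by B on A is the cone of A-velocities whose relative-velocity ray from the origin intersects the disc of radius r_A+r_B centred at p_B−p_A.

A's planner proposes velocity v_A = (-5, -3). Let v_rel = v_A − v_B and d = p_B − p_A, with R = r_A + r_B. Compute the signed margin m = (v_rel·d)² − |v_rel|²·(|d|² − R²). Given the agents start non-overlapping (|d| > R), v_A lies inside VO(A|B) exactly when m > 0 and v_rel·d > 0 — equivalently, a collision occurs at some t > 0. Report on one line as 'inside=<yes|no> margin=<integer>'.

d = (-2, 7),  |d|² = 53;  R = 1+3 = 4,  c = 53−4² = 37
v_rel = (0, 3),  |v_rel|² = 9;  v_rel·d = (0)·(-2) + (3)·(7) = 21
9·t² − 42·t + 37 = 0  ⇒  m = 21² − 9·37 = 108
m = 108 > 0,  v_rel·d = 21 > 0  ⇒  inside

inside=yes margin=108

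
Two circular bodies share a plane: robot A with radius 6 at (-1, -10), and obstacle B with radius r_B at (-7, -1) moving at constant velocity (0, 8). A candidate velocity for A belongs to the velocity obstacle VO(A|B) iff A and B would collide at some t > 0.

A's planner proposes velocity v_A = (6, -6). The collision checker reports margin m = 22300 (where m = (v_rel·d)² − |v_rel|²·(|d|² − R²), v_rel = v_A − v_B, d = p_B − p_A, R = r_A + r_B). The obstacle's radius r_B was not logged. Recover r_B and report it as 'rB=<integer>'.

m = 22300
d = (-6, 9);  v_rel = (6, -14),  |v_rel|² = 232
v_rel×d = (6)·(9) − (-14)·(-6) = -30
since m = R²·232 − (-30)²:  R² = (900 + 22300) / 232 = 100
R = √100 = 10  ⇒  r_B = 10 − 6 = 4

rB=4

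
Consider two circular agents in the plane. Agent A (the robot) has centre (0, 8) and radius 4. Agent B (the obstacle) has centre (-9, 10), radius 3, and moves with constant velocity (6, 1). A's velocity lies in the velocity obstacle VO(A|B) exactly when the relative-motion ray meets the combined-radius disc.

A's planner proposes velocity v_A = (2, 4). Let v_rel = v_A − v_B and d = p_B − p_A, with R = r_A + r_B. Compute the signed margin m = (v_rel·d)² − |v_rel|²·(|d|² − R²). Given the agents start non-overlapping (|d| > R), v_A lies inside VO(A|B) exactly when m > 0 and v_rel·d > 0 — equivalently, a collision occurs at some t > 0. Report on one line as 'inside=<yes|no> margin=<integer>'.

d = (-9, 2),  |d|² = 85;  R = 4+3 = 7,  c = 85−7² = 36
v_rel = (-4, 3),  |v_rel|² = 25;  v_rel·d = (-4)·(-9) + (3)·(2) = 42
25·t² − 84·t + 36 = 0  ⇒  m = 42² − 25·36 = 864
m = 864 > 0,  v_rel·d = 42 > 0  ⇒  inside

inside=yes margin=864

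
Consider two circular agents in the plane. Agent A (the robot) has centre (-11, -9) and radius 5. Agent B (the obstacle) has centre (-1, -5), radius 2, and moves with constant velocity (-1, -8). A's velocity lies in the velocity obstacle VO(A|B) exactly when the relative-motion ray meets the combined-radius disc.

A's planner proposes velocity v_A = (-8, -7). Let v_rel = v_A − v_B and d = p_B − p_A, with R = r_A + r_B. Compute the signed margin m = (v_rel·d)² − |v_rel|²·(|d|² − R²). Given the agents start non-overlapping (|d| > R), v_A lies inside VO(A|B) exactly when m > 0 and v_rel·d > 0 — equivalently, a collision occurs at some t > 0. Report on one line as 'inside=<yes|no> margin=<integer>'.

d = (10, 4),  |d|² = 116;  R = 5+2 = 7,  c = 116−7² = 67
v_rel = (-7, 1),  |v_rel|² = 50;  v_rel·d = (-7)·(10) + (1)·(4) = -66
50·t² + 132·t + 67 = 0  ⇒  m = (-66)² − 50·67 = 1006
m = 1006 > 0,  v_rel·d = -66 < 0  ⇒  outside

inside=no margin=1006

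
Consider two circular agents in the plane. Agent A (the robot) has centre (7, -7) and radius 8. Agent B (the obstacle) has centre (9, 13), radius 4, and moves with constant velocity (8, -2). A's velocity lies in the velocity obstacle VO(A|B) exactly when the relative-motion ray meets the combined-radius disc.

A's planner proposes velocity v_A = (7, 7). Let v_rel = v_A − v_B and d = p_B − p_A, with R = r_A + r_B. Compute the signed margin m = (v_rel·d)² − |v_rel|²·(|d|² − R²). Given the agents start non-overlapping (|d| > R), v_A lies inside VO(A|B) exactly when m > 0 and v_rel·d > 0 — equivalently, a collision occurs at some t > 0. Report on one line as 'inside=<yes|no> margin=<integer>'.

d = (2, 20),  |d|² = 404;  R = 8+4 = 12,  c = 404−12² = 260
v_rel = (-1, 9),  |v_rel|² = 82;  v_rel·d = (-1)·(2) + (9)·(20) = 178
82·t² − 356·t + 260 = 0  ⇒  m = 178² − 82·260 = 10364
m = 10364 > 0,  v_rel·d = 178 > 0  ⇒  inside

inside=yes margin=10364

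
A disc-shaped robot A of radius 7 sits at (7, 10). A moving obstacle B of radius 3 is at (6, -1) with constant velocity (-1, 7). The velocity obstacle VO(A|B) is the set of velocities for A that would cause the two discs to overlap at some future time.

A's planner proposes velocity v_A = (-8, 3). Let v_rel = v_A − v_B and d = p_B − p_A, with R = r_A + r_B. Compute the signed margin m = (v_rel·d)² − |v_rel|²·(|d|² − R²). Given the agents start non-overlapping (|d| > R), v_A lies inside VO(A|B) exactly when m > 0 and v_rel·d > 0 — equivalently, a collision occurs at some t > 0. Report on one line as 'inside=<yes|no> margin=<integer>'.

d = (-1, -11),  |d|² = 122;  R = 7+3 = 10,  c = 122−10² = 22
v_rel = (-7, -4),  |v_rel|² = 65;  v_rel·d = (-7)·(-1) + (-4)·(-11) = 51
65·t² − 102·t + 22 = 0  ⇒  m = 51² − 65·22 = 1171
m = 1171 > 0,  v_rel·d = 51 > 0  ⇒  inside

inside=yes margin=1171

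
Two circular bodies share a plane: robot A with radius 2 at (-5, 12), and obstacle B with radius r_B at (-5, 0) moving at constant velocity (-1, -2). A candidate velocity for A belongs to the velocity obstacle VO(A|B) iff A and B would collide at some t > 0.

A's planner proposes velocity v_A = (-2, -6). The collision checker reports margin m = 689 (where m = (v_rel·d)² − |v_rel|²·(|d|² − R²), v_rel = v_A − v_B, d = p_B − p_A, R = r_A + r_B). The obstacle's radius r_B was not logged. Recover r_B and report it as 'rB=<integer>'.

m = 689
d = (0, -12);  v_rel = (-1, -4),  |v_rel|² = 17
v_rel×d = (-1)·(-12) − (-4)·(0) = 12
since m = R²·17 − 12²:  R² = (144 + 689) / 17 = 49
R = √49 = 7  ⇒  r_B = 7 − 2 = 5

rB=5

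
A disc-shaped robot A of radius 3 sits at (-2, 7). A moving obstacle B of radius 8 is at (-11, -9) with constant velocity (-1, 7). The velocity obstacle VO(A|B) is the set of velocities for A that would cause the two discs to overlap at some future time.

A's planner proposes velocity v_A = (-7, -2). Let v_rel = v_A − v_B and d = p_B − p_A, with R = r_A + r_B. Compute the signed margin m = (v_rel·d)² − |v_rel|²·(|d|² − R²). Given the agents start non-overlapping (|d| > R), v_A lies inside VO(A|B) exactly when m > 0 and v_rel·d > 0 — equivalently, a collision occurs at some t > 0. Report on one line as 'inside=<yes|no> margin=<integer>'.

d = (-9, -16),  |d|² = 337;  R = 3+8 = 11,  c = 337−11² = 216
v_rel = (-6, -9),  |v_rel|² = 117;  v_rel·d = (-6)·(-9) + (-9)·(-16) = 198
117·t² − 396·t + 216 = 0  ⇒  m = 198² − 117·216 = 13932
m = 13932 > 0,  v_rel·d = 198 > 0  ⇒  inside

inside=yes margin=13932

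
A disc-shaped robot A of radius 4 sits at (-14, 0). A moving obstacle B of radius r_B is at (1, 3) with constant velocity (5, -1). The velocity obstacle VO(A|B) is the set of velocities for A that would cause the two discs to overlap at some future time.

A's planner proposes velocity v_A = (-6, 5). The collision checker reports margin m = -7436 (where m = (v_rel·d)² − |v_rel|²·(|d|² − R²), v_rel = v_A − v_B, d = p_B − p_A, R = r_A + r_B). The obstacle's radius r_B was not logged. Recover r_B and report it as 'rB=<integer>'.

m = -7436
d = (15, 3);  v_rel = (-11, 6),  |v_rel|² = 157
v_rel×d = (-11)·(3) − (6)·(15) = -123
since m = R²·157 − (-123)²:  R² = (15129 + -7436) / 157 = 49
R = √49 = 7  ⇒  r_B = 7 − 4 = 3

rB=3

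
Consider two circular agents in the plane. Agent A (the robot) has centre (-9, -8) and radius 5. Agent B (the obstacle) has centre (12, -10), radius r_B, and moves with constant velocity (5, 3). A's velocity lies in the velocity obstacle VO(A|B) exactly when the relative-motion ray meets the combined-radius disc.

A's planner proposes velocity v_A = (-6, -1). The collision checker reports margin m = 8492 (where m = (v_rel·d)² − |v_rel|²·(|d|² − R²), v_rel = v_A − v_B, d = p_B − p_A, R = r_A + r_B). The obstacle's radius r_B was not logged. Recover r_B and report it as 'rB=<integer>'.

m = 8492
d = (21, -2);  v_rel = (-11, -4),  |v_rel|² = 137
v_rel×d = (-11)·(-2) − (-4)·(21) = 106
since m = R²·137 − 106²:  R² = (11236 + 8492) / 137 = 144
R = √144 = 12  ⇒  r_B = 12 − 5 = 7

rB=7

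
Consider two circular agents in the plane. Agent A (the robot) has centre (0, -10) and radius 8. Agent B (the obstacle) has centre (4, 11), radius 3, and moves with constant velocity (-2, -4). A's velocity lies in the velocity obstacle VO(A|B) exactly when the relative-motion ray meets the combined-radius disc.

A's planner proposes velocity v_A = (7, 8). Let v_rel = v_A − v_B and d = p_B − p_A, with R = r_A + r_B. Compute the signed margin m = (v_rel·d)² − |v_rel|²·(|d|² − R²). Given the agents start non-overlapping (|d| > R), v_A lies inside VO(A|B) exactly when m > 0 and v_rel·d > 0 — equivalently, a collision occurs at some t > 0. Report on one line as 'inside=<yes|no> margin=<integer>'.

d = (4, 21),  |d|² = 457;  R = 8+3 = 11,  c = 457−11² = 336
v_rel = (9, 12),  |v_rel|² = 225;  v_rel·d = (9)·(4) + (12)·(21) = 288
225·t² − 576·t + 336 = 0  ⇒  m = 288² − 225·336 = 7344
m = 7344 > 0,  v_rel·d = 288 > 0  ⇒  inside

inside=yes margin=7344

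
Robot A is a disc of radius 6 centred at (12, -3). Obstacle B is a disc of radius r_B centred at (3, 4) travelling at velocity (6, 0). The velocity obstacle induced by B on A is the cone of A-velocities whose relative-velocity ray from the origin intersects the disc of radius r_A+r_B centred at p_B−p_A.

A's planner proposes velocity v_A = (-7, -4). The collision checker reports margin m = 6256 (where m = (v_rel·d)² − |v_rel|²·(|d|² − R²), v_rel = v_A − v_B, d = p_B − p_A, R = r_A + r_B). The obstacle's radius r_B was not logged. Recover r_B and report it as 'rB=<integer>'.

m = 6256
d = (-9, 7);  v_rel = (-13, -4),  |v_rel|² = 185
v_rel×d = (-13)·(7) − (-4)·(-9) = -127
since m = R²·185 − (-127)²:  R² = (16129 + 6256) / 185 = 121
R = √121 = 11  ⇒  r_B = 11 − 6 = 5

rB=5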